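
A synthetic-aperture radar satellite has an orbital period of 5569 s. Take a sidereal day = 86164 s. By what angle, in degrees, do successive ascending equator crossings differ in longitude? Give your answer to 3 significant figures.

23.3°

During one orbit Earth rotates (5569.0 / 86164) × 360° = 23.27°.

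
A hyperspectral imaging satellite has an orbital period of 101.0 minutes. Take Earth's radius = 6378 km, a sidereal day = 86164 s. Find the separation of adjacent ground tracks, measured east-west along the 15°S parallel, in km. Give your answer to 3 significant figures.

2720 km

T = 101.0 min = 6060.0 s.
Node shift per orbit = (6060.0/86164) × 360° = 25.32°.
Equatorial spacing = 25.32 × 111.3 km/° = 2818 km.
At 15° latitude, spacing = 2818 × cos(15°) = 2722 km.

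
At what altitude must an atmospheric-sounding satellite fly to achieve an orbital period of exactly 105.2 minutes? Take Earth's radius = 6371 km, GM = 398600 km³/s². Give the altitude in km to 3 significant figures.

1010 km

T = 105.2 min = 6312.0 s.
From T = 2π√(a³/μ): a = (μ T²/4π²)^(1/3) = (398600 × 6312.0² / 4π²)^(1/3) = 7382 km.
Altitude h = a − R = 7382 − 6371 = 1011 km.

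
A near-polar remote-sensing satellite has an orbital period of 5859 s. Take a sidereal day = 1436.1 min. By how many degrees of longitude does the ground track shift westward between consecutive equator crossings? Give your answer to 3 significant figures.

During one orbit Earth rotates (5859.0 / 86166) × 360° = 24.48°.

24.5°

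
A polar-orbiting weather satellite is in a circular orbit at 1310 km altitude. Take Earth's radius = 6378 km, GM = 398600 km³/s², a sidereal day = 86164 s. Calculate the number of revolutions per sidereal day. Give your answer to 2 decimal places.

12.84

Semi-major axis a = 6378 + 1310 = 7688 km. Period T = 2π√(a³/μ) = 2π√(7688³/398600) = 6708.6 s = 111.81 min.
Orbits per sidereal day = 86164 / 6708.6 = 12.844.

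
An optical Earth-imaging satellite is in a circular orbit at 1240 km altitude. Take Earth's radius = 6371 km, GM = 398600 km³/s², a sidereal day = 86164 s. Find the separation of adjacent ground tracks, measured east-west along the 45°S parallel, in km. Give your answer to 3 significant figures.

2170 km

Semi-major axis a = 6371 + 1240 = 7611 km. Period T = 2π√(a³/μ) = 2π√(7611³/398600) = 6608.1 s = 110.13 min.
Node shift per orbit = (6608.1/86164) × 360° = 27.61°.
Equatorial spacing = 27.61 × 111.2 km/° = 3070 km.
At 45° latitude, spacing = 3070 × cos(45°) = 2171 km.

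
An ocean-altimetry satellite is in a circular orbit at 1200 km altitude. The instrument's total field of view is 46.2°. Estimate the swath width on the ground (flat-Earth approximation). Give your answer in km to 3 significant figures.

1020 km

Half-angle = 46.2°/2 = 23.1°.
Swath width ≈ 2h·tan(θ/2) = 2 × 1200 × tan(23.1°) = 1023.7 km.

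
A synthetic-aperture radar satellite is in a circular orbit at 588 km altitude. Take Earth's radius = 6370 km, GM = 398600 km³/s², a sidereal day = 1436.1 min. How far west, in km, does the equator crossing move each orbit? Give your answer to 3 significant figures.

2680 km

Semi-major axis a = 6370 + 588 = 6958 km. Period T = 2π√(a³/μ) = 2π√(6958³/398600) = 5776.1 s = 96.27 min.
During one orbit Earth rotates (5776.1 / 86166) × 360° = 24.13°.
At the equator that is 24.13° × (2π·6370/360) km/° = 24.13 × 111.2 = 2683 km.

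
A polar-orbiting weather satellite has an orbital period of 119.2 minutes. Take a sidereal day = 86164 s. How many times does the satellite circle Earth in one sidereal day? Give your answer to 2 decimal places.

12.05

T = 119.2 min = 7152.0 s.
Orbits per sidereal day = 86164 / 7152.0 = 12.048.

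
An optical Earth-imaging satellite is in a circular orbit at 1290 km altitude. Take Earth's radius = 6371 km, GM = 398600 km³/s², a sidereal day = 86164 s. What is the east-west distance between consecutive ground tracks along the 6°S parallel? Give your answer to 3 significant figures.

3080 km

Semi-major axis a = 6371 + 1290 = 7661 km. Period T = 2π√(a³/μ) = 2π√(7661³/398600) = 6673.3 s = 111.22 min.
Node shift per orbit = (6673.3/86164) × 360° = 27.88°.
Equatorial spacing = 27.88 × 111.2 km/° = 3100 km.
At 6° latitude, spacing = 3100 × cos(6°) = 3083 km.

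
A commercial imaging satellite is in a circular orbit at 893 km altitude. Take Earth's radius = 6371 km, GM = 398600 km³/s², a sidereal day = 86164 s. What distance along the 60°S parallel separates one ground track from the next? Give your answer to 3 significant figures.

1430 km

Semi-major axis a = 6371 + 893 = 7264 km. Period T = 2π√(a³/μ) = 2π√(7264³/398600) = 6161.3 s = 102.69 min.
Node shift per orbit = (6161.3/86164) × 360° = 25.74°.
Equatorial spacing = 25.74 × 111.2 km/° = 2862 km.
At 60° latitude, spacing = 2862 × cos(60°) = 1431 km.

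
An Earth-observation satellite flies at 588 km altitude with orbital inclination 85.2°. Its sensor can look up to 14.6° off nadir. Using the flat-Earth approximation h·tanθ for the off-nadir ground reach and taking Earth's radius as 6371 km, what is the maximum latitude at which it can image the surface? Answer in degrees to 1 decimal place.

For a prograde orbit the ground track reaches latitude ±i = ±85.2°.
Sensor half-swath on the ground ≈ 588·tan(14.6°) = 153 km = 1.38° of latitude.
Maximum observable latitude ≈ 85.2 + 1.38 = 86.6°.

86.6°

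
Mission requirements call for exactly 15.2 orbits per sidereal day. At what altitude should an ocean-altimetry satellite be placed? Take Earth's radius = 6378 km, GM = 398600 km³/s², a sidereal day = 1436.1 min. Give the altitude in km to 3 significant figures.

494 km

Required period T = 86166 / 15.2 = 5668.8 s.
From T = 2π√(a³/μ): a = (μ T²/4π²)^(1/3) = (398600 × 5668.8² / 4π²)^(1/3) = 6872 km.
Altitude h = a − R = 6872 − 6378 = 494 km.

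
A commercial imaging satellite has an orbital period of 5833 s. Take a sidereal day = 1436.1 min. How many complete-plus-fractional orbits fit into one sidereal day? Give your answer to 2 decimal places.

Orbits per sidereal day = 86166 / 5833.0 = 14.772.

14.77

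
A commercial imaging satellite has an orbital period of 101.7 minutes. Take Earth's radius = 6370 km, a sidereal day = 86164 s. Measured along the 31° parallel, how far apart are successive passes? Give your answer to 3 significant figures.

T = 101.7 min = 6102.0 s.
Node shift per orbit = (6102.0/86164) × 360° = 25.49°.
Equatorial spacing = 25.49 × 111.2 km/° = 2834 km.
At 31° latitude, spacing = 2834 × cos(31°) = 2430 km.

2430 km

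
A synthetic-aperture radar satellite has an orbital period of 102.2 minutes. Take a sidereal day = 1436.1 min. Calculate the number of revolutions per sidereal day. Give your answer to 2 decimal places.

T = 102.2 min = 6132.0 s.
Orbits per sidereal day = 86166 / 6132.0 = 14.052.

14.05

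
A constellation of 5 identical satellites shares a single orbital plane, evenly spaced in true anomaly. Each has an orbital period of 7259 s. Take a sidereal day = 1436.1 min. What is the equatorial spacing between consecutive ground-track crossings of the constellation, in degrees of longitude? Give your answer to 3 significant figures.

Single-satellite node shift = (7259.0/86166) × 360° = 30.33°.
With 5 satellites evenly phased, successive equator crossings are 30.33/5 = 6.066° apart.

6.07°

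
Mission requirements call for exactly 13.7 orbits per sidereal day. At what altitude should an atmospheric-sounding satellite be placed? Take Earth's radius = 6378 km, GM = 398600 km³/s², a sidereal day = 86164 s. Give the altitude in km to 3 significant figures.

986 km

Required period T = 86164 / 13.7 = 6289.3 s.
From T = 2π√(a³/μ): a = (μ T²/4π²)^(1/3) = (398600 × 6289.3² / 4π²)^(1/3) = 7364 km.
Altitude h = a − R = 7364 − 6378 = 986 km.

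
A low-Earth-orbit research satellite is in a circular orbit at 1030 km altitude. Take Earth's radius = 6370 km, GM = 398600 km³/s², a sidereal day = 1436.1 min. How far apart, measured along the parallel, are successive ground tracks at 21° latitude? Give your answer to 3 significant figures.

Semi-major axis a = 6370 + 1030 = 7400 km. Period T = 2π√(a³/μ) = 2π√(7400³/398600) = 6335.2 s = 105.59 min.
Node shift per orbit = (6335.2/86166) × 360° = 26.47°.
Equatorial spacing = 26.47 × 111.2 km/° = 2943 km.
At 21° latitude, spacing = 2943 × cos(21°) = 2747 km.

2750 km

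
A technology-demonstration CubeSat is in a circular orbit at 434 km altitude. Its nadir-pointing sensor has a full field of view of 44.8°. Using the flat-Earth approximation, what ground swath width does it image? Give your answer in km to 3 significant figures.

358 km

Half-angle = 44.8°/2 = 22.4°.
Swath width ≈ 2h·tan(θ/2) = 2 × 434 × tan(22.4°) = 357.8 km.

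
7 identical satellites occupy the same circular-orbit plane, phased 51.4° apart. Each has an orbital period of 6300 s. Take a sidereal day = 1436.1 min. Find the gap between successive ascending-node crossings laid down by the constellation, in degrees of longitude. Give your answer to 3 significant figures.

Single-satellite node shift = (6300.0/86166) × 360° = 26.32°.
With 7 satellites evenly phased, successive equator crossings are 26.32/7 = 3.760° apart.

3.76°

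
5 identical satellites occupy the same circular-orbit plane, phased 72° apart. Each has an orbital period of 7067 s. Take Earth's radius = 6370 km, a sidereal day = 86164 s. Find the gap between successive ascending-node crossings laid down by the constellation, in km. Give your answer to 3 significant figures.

657 km

Single-satellite node shift = (7067.0/86164) × 360° = 29.53°.
With 5 satellites evenly phased, successive equator crossings are 29.53/5 = 5.905° apart.
That is 5.905 × 111.2 = 657 km at the equator.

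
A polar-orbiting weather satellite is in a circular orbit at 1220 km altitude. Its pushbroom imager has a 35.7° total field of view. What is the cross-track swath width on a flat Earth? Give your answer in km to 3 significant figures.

786 km

Half-angle = 35.7°/2 = 17.85°.
Swath width ≈ 2h·tan(θ/2) = 2 × 1220 × tan(17.85°) = 785.7 km.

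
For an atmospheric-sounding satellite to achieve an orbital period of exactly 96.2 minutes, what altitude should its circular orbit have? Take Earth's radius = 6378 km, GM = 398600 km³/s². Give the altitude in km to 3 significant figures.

T = 96.2 min = 5772.0 s.
From T = 2π√(a³/μ): a = (μ T²/4π²)^(1/3) = (398600 × 5772.0² / 4π²)^(1/3) = 6955 km.
Altitude h = a − R = 6955 − 6378 = 577 km.

577 km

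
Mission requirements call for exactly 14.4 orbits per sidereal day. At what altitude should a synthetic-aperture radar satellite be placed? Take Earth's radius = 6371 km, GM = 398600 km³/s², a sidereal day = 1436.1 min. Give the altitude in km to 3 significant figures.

753 km

Required period T = 86166 / 14.4 = 5983.8 s.
From T = 2π√(a³/μ): a = (μ T²/4π²)^(1/3) = (398600 × 5983.8² / 4π²)^(1/3) = 7124 km.
Altitude h = a − R = 7124 − 6371 = 753 km.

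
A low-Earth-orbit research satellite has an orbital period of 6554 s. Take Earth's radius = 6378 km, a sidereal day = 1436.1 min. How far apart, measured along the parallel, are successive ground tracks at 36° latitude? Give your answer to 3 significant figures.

2470 km

Node shift per orbit = (6554.0/86166) × 360° = 27.38°.
Equatorial spacing = 27.38 × 111.3 km/° = 3048 km.
At 36° latitude, spacing = 3048 × cos(36°) = 2466 km.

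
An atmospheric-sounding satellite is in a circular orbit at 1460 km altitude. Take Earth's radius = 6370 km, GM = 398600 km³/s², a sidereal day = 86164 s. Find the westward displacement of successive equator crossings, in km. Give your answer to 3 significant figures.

3200 km

Semi-major axis a = 6370 + 1460 = 7830 km. Period T = 2π√(a³/μ) = 2π√(7830³/398600) = 6895.3 s = 114.92 min.
During one orbit Earth rotates (6895.3 / 86164) × 360° = 28.81°.
At the equator that is 28.81° × (2π·6370/360) km/° = 28.81 × 111.2 = 3203 km.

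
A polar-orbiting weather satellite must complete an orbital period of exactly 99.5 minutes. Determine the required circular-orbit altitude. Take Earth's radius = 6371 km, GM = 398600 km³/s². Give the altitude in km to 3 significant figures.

T = 99.5 min = 5970.0 s.
From T = 2π√(a³/μ): a = (μ T²/4π²)^(1/3) = (398600 × 5970.0² / 4π²)^(1/3) = 7113 km.
Altitude h = a − R = 7113 − 6371 = 742 km.

742 km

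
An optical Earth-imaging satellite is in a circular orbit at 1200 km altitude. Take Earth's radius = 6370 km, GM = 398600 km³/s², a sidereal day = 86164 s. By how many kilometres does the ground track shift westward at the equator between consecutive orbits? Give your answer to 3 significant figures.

3040 km

Semi-major axis a = 6370 + 1200 = 7570 km. Period T = 2π√(a³/μ) = 2π√(7570³/398600) = 6554.7 s = 109.25 min.
During one orbit Earth rotates (6554.7 / 86164) × 360° = 27.39°.
At the equator that is 27.39° × (2π·6370/360) km/° = 27.39 × 111.2 = 3045 km.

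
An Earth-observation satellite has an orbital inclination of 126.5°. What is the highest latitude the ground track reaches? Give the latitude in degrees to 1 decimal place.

53.5°

Retrograde orbit: the ground track reaches ±(180° − i) = ±(180 − 126.5) = ±53.5°.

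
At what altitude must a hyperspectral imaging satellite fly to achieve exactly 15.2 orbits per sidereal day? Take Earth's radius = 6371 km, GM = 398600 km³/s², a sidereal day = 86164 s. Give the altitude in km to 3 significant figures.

500 km

Required period T = 86164 / 15.2 = 5668.7 s.
From T = 2π√(a³/μ): a = (μ T²/4π²)^(1/3) = (398600 × 5668.7² / 4π²)^(1/3) = 6871 km.
Altitude h = a − R = 6871 − 6371 = 500 km.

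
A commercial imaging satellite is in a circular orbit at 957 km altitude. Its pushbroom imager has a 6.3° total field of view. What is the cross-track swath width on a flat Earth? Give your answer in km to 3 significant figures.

105 km

Half-angle = 6.3°/2 = 3.15°.
Swath width ≈ 2h·tan(θ/2) = 2 × 957 × tan(3.15°) = 105.3 km.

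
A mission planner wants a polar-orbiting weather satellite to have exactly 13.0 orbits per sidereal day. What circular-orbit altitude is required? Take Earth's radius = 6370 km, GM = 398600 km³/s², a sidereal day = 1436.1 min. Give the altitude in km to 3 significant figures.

1260 km

Required period T = 86166 / 13.0 = 6628.2 s.
From T = 2π√(a³/μ): a = (μ T²/4π²)^(1/3) = (398600 × 6628.2² / 4π²)^(1/3) = 7626 km.
Altitude h = a − R = 7626 − 6370 = 1256 km.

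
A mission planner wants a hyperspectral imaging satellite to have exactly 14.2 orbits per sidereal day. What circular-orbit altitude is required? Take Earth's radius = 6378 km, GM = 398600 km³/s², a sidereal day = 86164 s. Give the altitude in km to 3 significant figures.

812 km

Required period T = 86164 / 14.2 = 6067.9 s.
From T = 2π√(a³/μ): a = (μ T²/4π²)^(1/3) = (398600 × 6067.9² / 4π²)^(1/3) = 7190 km.
Altitude h = a − R = 7190 − 6378 = 812 km.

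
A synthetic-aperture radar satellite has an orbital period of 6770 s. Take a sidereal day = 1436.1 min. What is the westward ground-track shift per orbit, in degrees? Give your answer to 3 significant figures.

During one orbit Earth rotates (6770.0 / 86166) × 360° = 28.28°.

28.3°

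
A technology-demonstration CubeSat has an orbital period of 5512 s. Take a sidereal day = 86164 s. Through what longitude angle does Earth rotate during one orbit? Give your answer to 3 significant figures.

During one orbit Earth rotates (5512.0 / 86164) × 360° = 23.03°.

23.0°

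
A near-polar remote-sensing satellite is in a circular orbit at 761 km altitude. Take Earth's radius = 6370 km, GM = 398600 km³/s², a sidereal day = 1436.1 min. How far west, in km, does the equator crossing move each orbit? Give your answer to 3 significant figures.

Semi-major axis a = 6370 + 761 = 7131 km. Period T = 2π√(a³/μ) = 2π√(7131³/398600) = 5992.9 s = 99.88 min.
During one orbit Earth rotates (5992.9 / 86166) × 360° = 25.04°.
At the equator that is 25.04° × (2π·6370/360) km/° = 25.04 × 111.2 = 2784 km.

2780 km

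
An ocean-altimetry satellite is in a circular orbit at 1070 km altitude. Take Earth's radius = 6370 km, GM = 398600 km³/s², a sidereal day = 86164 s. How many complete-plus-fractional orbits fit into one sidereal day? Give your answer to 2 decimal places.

Semi-major axis a = 6370 + 1070 = 7440 km. Period T = 2π√(a³/μ) = 2π√(7440³/398600) = 6386.6 s = 106.44 min.
Orbits per sidereal day = 86164 / 6386.6 = 13.491.

13.49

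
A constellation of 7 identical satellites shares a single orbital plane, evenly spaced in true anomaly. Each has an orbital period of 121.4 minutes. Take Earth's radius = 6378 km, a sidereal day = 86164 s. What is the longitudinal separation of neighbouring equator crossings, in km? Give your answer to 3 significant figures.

T = 121.4 min = 7284.0 s.
Single-satellite node shift = (7284.0/86164) × 360° = 30.43°.
With 7 satellites evenly phased, successive equator crossings are 30.43/7 = 4.348° apart.
That is 4.348 × 111.3 = 484 km at the equator.

484 km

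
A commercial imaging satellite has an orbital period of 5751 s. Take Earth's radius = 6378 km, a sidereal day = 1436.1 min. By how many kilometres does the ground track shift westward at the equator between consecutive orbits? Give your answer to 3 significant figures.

During one orbit Earth rotates (5751.0 / 86166) × 360° = 24.03°.
At the equator that is 24.03° × (2π·6378/360) km/° = 24.03 × 111.3 = 2675 km.

2670 km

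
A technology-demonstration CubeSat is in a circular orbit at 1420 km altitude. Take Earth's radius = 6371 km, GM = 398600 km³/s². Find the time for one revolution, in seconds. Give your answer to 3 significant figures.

6840 seconds

Semi-major axis a = 6371 + 1420 = 7791 km. Period T = 2π√(a³/μ) = 2π√(7791³/398600) = 6843.9 s = 114.06 min.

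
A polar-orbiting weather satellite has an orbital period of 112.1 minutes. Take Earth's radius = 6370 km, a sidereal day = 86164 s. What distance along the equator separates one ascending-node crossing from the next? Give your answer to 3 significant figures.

T = 112.1 min = 6726.0 s.
During one orbit Earth rotates (6726.0 / 86164) × 360° = 28.10°.
At the equator that is 28.10° × (2π·6370/360) km/° = 28.10 × 111.2 = 3124 km.

3120 km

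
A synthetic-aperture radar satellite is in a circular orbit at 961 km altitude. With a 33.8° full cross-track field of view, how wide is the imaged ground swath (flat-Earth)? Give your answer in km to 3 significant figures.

584 km

Half-angle = 33.8°/2 = 16.9°.
Swath width ≈ 2h·tan(θ/2) = 2 × 961 × tan(16.9°) = 583.9 km.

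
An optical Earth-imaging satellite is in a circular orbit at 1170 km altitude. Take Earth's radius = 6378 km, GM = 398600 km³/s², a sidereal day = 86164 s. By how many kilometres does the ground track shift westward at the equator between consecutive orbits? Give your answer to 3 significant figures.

Semi-major axis a = 6378 + 1170 = 7548 km. Period T = 2π√(a³/μ) = 2π√(7548³/398600) = 6526.2 s = 108.77 min.
During one orbit Earth rotates (6526.2 / 86164) × 360° = 27.27°.
At the equator that is 27.27° × (2π·6378/360) km/° = 27.27 × 111.3 = 3035 km.

3040 km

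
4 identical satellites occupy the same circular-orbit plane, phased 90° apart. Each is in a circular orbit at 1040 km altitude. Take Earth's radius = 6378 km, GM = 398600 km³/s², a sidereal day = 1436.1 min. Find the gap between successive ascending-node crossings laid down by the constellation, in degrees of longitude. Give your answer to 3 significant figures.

Semi-major axis a = 6378 + 1040 = 7418 km. Period T = 2π√(a³/μ) = 2π√(7418³/398600) = 6358.3 s = 105.97 min.
Single-satellite node shift = (6358.3/86166) × 360° = 26.56°.
With 4 satellites evenly phased, successive equator crossings are 26.56/4 = 6.641° apart.

6.64°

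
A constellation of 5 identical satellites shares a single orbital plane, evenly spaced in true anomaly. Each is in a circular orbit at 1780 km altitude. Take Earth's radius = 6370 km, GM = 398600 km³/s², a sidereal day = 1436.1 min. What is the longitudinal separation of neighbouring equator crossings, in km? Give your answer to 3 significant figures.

680 km

Semi-major axis a = 6370 + 1780 = 8150 km. Period T = 2π√(a³/μ) = 2π√(8150³/398600) = 7322.3 s = 122.04 min.
Single-satellite node shift = (7322.3/86166) × 360° = 30.59°.
With 5 satellites evenly phased, successive equator crossings are 30.59/5 = 6.118° apart.
That is 6.118 × 111.2 = 680 km at the equator.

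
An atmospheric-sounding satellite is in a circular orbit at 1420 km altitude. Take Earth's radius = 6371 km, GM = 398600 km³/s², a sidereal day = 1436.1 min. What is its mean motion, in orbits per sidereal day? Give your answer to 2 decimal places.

12.59

Semi-major axis a = 6371 + 1420 = 7791 km. Period T = 2π√(a³/μ) = 2π√(7791³/398600) = 6843.9 s = 114.06 min.
Orbits per sidereal day = 86166 / 6843.9 = 12.590.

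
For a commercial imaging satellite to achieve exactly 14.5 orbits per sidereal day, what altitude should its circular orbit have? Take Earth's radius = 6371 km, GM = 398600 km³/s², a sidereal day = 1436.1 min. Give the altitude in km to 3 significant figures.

720 km

Required period T = 86166 / 14.5 = 5942.5 s.
From T = 2π√(a³/μ): a = (μ T²/4π²)^(1/3) = (398600 × 5942.5² / 4π²)^(1/3) = 7091 km.
Altitude h = a − R = 7091 − 6371 = 720 km.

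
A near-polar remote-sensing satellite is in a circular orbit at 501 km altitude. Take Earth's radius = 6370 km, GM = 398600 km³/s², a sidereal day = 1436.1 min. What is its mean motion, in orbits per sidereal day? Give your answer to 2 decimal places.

15.20

Semi-major axis a = 6370 + 501 = 6871 km. Period T = 2π√(a³/μ) = 2π√(6871³/398600) = 5668.1 s = 94.47 min.
Orbits per sidereal day = 86166 / 5668.1 = 15.202.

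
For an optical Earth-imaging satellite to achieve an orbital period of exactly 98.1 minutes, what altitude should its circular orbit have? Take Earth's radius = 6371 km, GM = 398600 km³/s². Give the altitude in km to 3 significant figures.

675 km

T = 98.1 min = 5886.0 s.
From T = 2π√(a³/μ): a = (μ T²/4π²)^(1/3) = (398600 × 5886.0² / 4π²)^(1/3) = 7046 km.
Altitude h = a − R = 7046 − 6371 = 675 km.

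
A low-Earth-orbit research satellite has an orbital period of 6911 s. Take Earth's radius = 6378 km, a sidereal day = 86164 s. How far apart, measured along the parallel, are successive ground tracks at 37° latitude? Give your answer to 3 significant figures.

2570 km

Node shift per orbit = (6911.0/86164) × 360° = 28.87°.
Equatorial spacing = 28.87 × 111.3 km/° = 3214 km.
At 37° latitude, spacing = 3214 × cos(37°) = 2567 km.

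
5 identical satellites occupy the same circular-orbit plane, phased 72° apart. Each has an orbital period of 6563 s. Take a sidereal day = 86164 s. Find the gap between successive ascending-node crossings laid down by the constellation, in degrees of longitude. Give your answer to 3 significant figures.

5.48°

Single-satellite node shift = (6563.0/86164) × 360° = 27.42°.
With 5 satellites evenly phased, successive equator crossings are 27.42/5 = 5.484° apart.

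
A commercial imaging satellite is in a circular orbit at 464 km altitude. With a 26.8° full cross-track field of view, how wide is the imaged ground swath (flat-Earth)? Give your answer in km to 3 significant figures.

Half-angle = 26.8°/2 = 13.4°.
Swath width ≈ 2h·tan(θ/2) = 2 × 464 × tan(13.4°) = 221.1 km.

221 km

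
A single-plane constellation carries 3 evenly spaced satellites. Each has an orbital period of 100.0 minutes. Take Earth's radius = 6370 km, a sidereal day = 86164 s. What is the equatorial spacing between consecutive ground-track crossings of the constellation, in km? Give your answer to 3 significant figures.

T = 100.0 min = 6000.0 s.
Single-satellite node shift = (6000.0/86164) × 360° = 25.07°.
With 3 satellites evenly phased, successive equator crossings are 25.07/3 = 8.356° apart.
That is 8.356 × 111.2 = 929 km at the equator.

929 km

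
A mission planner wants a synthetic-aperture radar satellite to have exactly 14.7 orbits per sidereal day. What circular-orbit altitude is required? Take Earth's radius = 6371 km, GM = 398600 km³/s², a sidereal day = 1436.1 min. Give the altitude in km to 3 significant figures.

Required period T = 86166 / 14.7 = 5861.6 s.
From T = 2π√(a³/μ): a = (μ T²/4π²)^(1/3) = (398600 × 5861.6² / 4π²)^(1/3) = 7026 km.
Altitude h = a − R = 7026 − 6371 = 655 km.

655 km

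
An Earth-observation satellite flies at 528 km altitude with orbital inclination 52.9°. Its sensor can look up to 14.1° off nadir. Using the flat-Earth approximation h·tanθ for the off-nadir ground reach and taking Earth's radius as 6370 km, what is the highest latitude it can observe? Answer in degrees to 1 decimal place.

For a prograde orbit the ground track reaches latitude ±i = ±52.9°.
Sensor half-swath on the ground ≈ 528·tan(14.1°) = 133 km = 1.19° of latitude.
Maximum observable latitude ≈ 52.9 + 1.19 = 54.1°.

54.1°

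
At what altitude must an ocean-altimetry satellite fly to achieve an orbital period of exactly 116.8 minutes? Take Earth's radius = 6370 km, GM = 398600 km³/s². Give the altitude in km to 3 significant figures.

T = 116.8 min = 7008.0 s.
From T = 2π√(a³/μ): a = (μ T²/4π²)^(1/3) = (398600 × 7008.0² / 4π²)^(1/3) = 7915 km.
Altitude h = a − R = 7915 − 6370 = 1545 km.

1550 km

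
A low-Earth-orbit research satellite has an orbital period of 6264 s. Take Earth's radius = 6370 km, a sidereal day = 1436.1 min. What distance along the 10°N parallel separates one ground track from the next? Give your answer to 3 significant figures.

2870 km

Node shift per orbit = (6264.0/86166) × 360° = 26.17°.
Equatorial spacing = 26.17 × 111.2 km/° = 2910 km.
At 10° latitude, spacing = 2910 × cos(10°) = 2865 km.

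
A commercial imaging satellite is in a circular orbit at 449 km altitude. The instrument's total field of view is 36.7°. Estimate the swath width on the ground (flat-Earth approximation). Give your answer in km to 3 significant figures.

Half-angle = 36.7°/2 = 18.35°.
Swath width ≈ 2h·tan(θ/2) = 2 × 449 × tan(18.35°) = 297.9 km.

298 km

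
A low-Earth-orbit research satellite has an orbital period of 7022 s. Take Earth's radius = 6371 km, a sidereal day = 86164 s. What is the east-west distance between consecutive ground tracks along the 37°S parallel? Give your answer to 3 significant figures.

2610 km

Node shift per orbit = (7022.0/86164) × 360° = 29.34°.
Equatorial spacing = 29.34 × 111.2 km/° = 3262 km.
At 37° latitude, spacing = 3262 × cos(37°) = 2605 km.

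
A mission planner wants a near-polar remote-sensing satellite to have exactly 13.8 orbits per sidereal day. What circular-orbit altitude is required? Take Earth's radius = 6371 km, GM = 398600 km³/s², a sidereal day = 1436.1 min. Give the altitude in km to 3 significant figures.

958 km

Required period T = 86166 / 13.8 = 6243.9 s.
From T = 2π√(a³/μ): a = (μ T²/4π²)^(1/3) = (398600 × 6243.9² / 4π²)^(1/3) = 7329 km.
Altitude h = a − R = 7329 − 6371 = 958 km.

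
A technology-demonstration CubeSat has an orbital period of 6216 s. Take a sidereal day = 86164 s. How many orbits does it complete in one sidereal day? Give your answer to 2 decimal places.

13.86

Orbits per sidereal day = 86164 / 6216.0 = 13.862.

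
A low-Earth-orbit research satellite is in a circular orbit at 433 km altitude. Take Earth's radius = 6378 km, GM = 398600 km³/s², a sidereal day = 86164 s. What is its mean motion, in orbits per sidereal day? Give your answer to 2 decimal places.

Semi-major axis a = 6378 + 433 = 6811 km. Period T = 2π√(a³/μ) = 2π√(6811³/398600) = 5594.1 s = 93.23 min.
Orbits per sidereal day = 86164 / 5594.1 = 15.403.

15.40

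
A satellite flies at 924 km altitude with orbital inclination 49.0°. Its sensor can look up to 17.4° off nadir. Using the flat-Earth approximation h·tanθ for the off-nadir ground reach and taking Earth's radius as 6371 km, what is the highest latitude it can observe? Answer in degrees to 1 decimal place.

For a prograde orbit the ground track reaches latitude ±i = ±49.0°.
Sensor half-swath on the ground ≈ 924·tan(17.4°) = 290 km = 2.60° of latitude.
Maximum observable latitude ≈ 49.0 + 2.60 = 51.6°.

51.6°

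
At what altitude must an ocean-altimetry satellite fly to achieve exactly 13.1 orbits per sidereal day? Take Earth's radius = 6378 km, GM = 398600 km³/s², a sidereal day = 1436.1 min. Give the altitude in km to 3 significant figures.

Required period T = 86166 / 13.1 = 6577.6 s.
From T = 2π√(a³/μ): a = (μ T²/4π²)^(1/3) = (398600 × 6577.6² / 4π²)^(1/3) = 7588 km.
Altitude h = a − R = 7588 − 6378 = 1210 km.

1210 km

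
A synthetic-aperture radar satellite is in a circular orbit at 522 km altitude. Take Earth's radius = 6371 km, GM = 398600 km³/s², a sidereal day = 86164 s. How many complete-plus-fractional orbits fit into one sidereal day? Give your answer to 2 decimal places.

Semi-major axis a = 6371 + 522 = 6893 km. Period T = 2π√(a³/μ) = 2π√(6893³/398600) = 5695.4 s = 94.92 min.
Orbits per sidereal day = 86164 / 5695.4 = 15.129.

15.13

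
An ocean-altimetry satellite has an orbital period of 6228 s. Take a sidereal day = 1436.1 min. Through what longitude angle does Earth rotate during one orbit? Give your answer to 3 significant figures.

During one orbit Earth rotates (6228.0 / 86166) × 360° = 26.02°.

26.0°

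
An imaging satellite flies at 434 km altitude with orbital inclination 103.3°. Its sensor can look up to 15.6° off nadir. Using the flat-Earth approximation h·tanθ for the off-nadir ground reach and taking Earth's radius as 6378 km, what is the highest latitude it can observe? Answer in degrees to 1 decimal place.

77.8°

Retrograde orbit: the ground track reaches ±(180° − i) = ±(180 − 103.3) = ±76.7°.
Sensor half-swath on the ground ≈ 434·tan(15.6°) = 121 km = 1.09° of latitude.
Maximum observable latitude ≈ 76.7 + 1.09 = 77.8°.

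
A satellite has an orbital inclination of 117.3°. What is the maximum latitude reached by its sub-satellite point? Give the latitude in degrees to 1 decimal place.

Retrograde orbit: the ground track reaches ±(180° − i) = ±(180 − 117.3) = ±62.7°.

62.7°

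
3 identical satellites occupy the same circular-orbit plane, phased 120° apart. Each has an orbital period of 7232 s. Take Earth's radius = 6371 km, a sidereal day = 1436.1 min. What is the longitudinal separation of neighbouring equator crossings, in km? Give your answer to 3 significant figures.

Single-satellite node shift = (7232.0/86166) × 360° = 30.22°.
With 3 satellites evenly phased, successive equator crossings are 30.22/3 = 10.072° apart.
That is 10.072 × 111.2 = 1120 km at the equator.

1120 km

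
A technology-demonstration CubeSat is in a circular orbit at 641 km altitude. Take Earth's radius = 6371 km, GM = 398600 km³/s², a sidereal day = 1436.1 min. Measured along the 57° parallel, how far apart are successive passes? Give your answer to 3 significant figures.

1480 km

Semi-major axis a = 6371 + 641 = 7012 km. Period T = 2π√(a³/μ) = 2π√(7012³/398600) = 5843.5 s = 97.39 min.
Node shift per orbit = (5843.5/86166) × 360° = 24.41°.
Equatorial spacing = 24.41 × 111.2 km/° = 2715 km.
At 57° latitude, spacing = 2715 × cos(57°) = 1479 km.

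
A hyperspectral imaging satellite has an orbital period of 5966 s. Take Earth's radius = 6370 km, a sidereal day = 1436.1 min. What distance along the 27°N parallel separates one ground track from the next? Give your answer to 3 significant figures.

2470 km

Node shift per orbit = (5966.0/86166) × 360° = 24.93°.
Equatorial spacing = 24.93 × 111.2 km/° = 2771 km.
At 27° latitude, spacing = 2771 × cos(27°) = 2469 km.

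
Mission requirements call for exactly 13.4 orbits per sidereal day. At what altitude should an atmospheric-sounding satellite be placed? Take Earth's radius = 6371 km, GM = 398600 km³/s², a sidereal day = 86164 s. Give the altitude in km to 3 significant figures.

1100 km

Required period T = 86164 / 13.4 = 6430.1 s.
From T = 2π√(a³/μ): a = (μ T²/4π²)^(1/3) = (398600 × 6430.1² / 4π²)^(1/3) = 7474 km.
Altitude h = a − R = 7474 − 6371 = 1103 km.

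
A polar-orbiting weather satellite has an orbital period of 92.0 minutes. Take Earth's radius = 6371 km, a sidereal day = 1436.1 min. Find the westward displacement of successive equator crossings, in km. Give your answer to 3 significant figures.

2560 km

T = 92.0 min = 5520.0 s.
During one orbit Earth rotates (5520.0 / 86166) × 360° = 23.06°.
At the equator that is 23.06° × (2π·6371/360) km/° = 23.06 × 111.2 = 2564 km.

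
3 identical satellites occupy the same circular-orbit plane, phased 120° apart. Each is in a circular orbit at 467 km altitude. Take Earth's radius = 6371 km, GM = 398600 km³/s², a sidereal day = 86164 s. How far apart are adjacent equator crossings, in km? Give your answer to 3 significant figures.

Semi-major axis a = 6371 + 467 = 6838 km. Period T = 2π√(a³/μ) = 2π√(6838³/398600) = 5627.4 s = 93.79 min.
Single-satellite node shift = (5627.4/86164) × 360° = 23.51°.
With 3 satellites evenly phased, successive equator crossings are 23.51/3 = 7.837° apart.
That is 7.837 × 111.2 = 871 km at the equator.

871 km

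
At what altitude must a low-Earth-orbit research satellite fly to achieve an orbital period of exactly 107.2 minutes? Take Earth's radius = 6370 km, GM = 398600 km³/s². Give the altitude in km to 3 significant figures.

T = 107.2 min = 6432.0 s.
From T = 2π√(a³/μ): a = (μ T²/4π²)^(1/3) = (398600 × 6432.0² / 4π²)^(1/3) = 7475 km.
Altitude h = a − R = 7475 − 6370 = 1105 km.

1110 km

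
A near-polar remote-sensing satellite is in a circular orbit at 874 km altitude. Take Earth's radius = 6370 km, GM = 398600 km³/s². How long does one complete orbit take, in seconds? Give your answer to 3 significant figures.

Semi-major axis a = 6370 + 874 = 7244 km. Period T = 2π√(a³/μ) = 2π√(7244³/398600) = 6135.9 s = 102.27 min.

6140 seconds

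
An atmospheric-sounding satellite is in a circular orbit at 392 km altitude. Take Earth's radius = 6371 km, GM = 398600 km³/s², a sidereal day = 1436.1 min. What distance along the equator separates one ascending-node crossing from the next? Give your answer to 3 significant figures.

Semi-major axis a = 6371 + 392 = 6763 km. Period T = 2π√(a³/μ) = 2π√(6763³/398600) = 5535.0 s = 92.25 min.
During one orbit Earth rotates (5535.0 / 86166) × 360° = 23.13°.
At the equator that is 23.13° × (2π·6371/360) km/° = 23.13 × 111.2 = 2571 km.

2570 km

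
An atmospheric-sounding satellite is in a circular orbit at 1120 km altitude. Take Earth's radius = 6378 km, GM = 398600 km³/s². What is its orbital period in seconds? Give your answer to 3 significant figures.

Semi-major axis a = 6378 + 1120 = 7498 km. Period T = 2π√(a³/μ) = 2π√(7498³/398600) = 6461.4 s = 107.69 min.

6460 seconds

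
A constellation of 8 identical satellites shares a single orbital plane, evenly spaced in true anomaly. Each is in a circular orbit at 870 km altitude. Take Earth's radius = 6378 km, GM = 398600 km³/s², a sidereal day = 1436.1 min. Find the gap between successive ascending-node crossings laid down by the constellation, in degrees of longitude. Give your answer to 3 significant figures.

Semi-major axis a = 6378 + 870 = 7248 km. Period T = 2π√(a³/μ) = 2π√(7248³/398600) = 6141.0 s = 102.35 min.
Single-satellite node shift = (6141.0/86166) × 360° = 25.66°.
With 8 satellites evenly phased, successive equator crossings are 25.66/8 = 3.207° apart.

3.21°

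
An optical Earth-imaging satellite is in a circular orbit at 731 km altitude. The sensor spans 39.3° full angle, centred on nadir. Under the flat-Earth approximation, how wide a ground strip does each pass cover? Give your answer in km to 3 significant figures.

Half-angle = 39.3°/2 = 19.65°.
Swath width ≈ 2h·tan(θ/2) = 2 × 731 × tan(19.65°) = 522.0 km.

522 km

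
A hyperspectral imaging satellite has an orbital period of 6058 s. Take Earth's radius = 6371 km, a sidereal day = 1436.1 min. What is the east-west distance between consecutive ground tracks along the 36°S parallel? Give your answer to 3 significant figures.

Node shift per orbit = (6058.0/86166) × 360° = 25.31°.
Equatorial spacing = 25.31 × 111.2 km/° = 2814 km.
At 36° latitude, spacing = 2814 × cos(36°) = 2277 km.

2280 km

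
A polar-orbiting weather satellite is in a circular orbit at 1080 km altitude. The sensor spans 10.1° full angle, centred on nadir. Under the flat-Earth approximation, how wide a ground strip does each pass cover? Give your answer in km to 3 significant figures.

Half-angle = 10.1°/2 = 5.05°.
Swath width ≈ 2h·tan(θ/2) = 2 × 1080 × tan(5.05°) = 190.9 km.

191 km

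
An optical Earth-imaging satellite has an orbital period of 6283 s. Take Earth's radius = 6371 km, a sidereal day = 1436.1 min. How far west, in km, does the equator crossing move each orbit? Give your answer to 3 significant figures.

During one orbit Earth rotates (6283.0 / 86166) × 360° = 26.25°.
At the equator that is 26.25° × (2π·6371/360) km/° = 26.25 × 111.2 = 2919 km.

2920 km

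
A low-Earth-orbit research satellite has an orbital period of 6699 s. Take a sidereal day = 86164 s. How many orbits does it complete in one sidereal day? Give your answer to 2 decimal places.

12.86

Orbits per sidereal day = 86164 / 6699.0 = 12.862.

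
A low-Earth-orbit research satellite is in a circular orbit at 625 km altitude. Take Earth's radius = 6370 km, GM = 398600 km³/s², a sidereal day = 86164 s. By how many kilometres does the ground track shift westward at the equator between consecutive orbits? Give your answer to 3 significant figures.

Semi-major axis a = 6370 + 625 = 6995 km. Period T = 2π√(a³/μ) = 2π√(6995³/398600) = 5822.3 s = 97.04 min.
During one orbit Earth rotates (5822.3 / 86164) × 360° = 24.33°.
At the equator that is 24.33° × (2π·6370/360) km/° = 24.33 × 111.2 = 2704 km.

2700 km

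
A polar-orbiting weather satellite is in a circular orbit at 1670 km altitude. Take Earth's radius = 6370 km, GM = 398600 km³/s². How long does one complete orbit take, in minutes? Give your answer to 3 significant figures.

Semi-major axis a = 6370 + 1670 = 8040 km. Period T = 2π√(a³/μ) = 2π√(8040³/398600) = 7174.6 s = 119.58 min.

120 min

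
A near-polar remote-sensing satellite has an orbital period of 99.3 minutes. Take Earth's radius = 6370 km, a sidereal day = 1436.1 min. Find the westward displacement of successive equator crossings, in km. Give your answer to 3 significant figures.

T = 99.3 min = 5958.0 s.
During one orbit Earth rotates (5958.0 / 86166) × 360° = 24.89°.
At the equator that is 24.89° × (2π·6370/360) km/° = 24.89 × 111.2 = 2767 km.

2770 km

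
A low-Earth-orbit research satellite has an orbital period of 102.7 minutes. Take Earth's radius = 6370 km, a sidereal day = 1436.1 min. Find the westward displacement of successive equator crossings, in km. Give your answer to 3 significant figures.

T = 102.7 min = 6162.0 s.
During one orbit Earth rotates (6162.0 / 86166) × 360° = 25.74°.
At the equator that is 25.74° × (2π·6370/360) km/° = 25.74 × 111.2 = 2862 km.

2860 km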